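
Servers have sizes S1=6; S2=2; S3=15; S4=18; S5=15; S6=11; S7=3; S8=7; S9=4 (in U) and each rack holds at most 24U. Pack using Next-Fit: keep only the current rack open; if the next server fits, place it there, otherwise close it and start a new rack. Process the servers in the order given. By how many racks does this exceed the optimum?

Next-Fit: [6,2,15] [18] [15] [11,3,7] [4] → 5 racks.
Total size 81U; any packing needs at least ⌈81/24⌉ = 4 racks.
An optimal packing achieves that bound: [18,6] [15,7,2] [15,4,3] [11] → 4 racks.
Excess: 5 − 4 = 1.

1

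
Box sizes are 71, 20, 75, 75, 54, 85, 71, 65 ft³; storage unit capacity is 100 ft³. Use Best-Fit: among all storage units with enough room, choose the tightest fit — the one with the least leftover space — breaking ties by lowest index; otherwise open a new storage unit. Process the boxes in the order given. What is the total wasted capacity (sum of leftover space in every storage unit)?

184

71 ft³ → storage unit 1 (remaining 29 ft³)
20 ft³ → storage unit 1 (remaining 9 ft³)
75 ft³ → storage unit 2 (remaining 25 ft³)
75 ft³ → storage unit 3 (remaining 25 ft³)
54 ft³ → storage unit 4 (remaining 46 ft³)
85 ft³ → storage unit 5 (remaining 15 ft³)
71 ft³ → storage unit 6 (remaining 29 ft³)
65 ft³ → storage unit 7 (remaining 35 ft³)
7 storage units × 100 ft³ = 700 ft³; used 516 ft³; unused 184 ft³.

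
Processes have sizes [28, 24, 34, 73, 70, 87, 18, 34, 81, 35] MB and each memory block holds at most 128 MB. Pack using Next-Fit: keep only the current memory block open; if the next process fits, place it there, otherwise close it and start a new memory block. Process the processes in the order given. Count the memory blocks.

memory block 1: place 28 MB, 100 MB left
memory block 1: place 24 MB, 76 MB left
memory block 1: place 34 MB, 42 MB left
memory block 2: place 73 MB, 55 MB left
memory block 3: place 70 MB, 58 MB left
memory block 4: place 87 MB, 41 MB left
memory block 4: place 18 MB, 23 MB left
memory block 5: place 34 MB, 94 MB left
memory block 5: place 81 MB, 13 MB left
memory block 6: place 35 MB, 93 MB left

6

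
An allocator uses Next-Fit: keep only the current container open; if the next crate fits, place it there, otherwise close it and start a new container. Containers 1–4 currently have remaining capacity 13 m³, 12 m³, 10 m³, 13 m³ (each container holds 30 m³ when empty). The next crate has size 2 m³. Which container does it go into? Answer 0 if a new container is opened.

4

Next-Fit only looks at container 4, which has 13 m³ free.
2 m³ fits there.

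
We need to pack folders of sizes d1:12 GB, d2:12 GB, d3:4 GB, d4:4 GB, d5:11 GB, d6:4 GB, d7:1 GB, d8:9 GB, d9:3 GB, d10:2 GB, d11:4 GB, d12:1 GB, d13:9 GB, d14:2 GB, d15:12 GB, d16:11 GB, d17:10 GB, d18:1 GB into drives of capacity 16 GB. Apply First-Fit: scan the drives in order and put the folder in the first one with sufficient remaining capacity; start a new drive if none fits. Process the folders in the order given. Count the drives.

8 drives

d1 (12 GB) → drive 1 (remaining 4 GB)
d2 (12 GB) → drive 2 (remaining 4 GB)
d3 (4 GB) → drive 1 (remaining 0 GB)
d4 (4 GB) → drive 2 (remaining 0 GB)
d5 (11 GB) → drive 3 (remaining 5 GB)
d6 (4 GB) → drive 3 (remaining 1 GB)
d7 (1 GB) → drive 3 (remaining 0 GB)
d8 (9 GB) → drive 4 (remaining 7 GB)
d9 (3 GB) → drive 4 (remaining 4 GB)
d10 (2 GB) → drive 4 (remaining 2 GB)
d11 (4 GB) → drive 5 (remaining 12 GB)
d12 (1 GB) → drive 4 (remaining 1 GB)
d13 (9 GB) → drive 5 (remaining 3 GB)
d14 (2 GB) → drive 5 (remaining 1 GB)
d15 (12 GB) → drive 6 (remaining 4 GB)
d16 (11 GB) → drive 7 (remaining 5 GB)
d17 (10 GB) → drive 8 (remaining 6 GB)
d18 (1 GB) → drive 4 (remaining 0 GB)
Final drives: [12,4] [12,4] [11,4,1] [9,3,2,1,1] [4,9,2] [12] [11] [10].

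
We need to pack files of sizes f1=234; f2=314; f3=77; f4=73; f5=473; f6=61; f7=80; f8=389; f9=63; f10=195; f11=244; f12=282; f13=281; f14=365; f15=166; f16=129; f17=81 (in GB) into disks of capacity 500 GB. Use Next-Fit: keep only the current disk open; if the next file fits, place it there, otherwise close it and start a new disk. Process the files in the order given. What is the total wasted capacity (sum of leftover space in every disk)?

disk 1: place f1 (234 GB), 266 GB left
disk 2: place f2 (314 GB), 186 GB left
disk 2: place f3 (77 GB), 109 GB left
disk 2: place f4 (73 GB), 36 GB left
disk 3: place f5 (473 GB), 27 GB left
disk 4: place f6 (61 GB), 439 GB left
disk 4: place f7 (80 GB), 359 GB left
disk 5: place f8 (389 GB), 111 GB left
disk 5: place f9 (63 GB), 48 GB left
disk 6: place f10 (195 GB), 305 GB left
disk 6: place f11 (244 GB), 61 GB left
disk 7: place f12 (282 GB), 218 GB left
disk 8: place f13 (281 GB), 219 GB left
disk 9: place f14 (365 GB), 135 GB left
disk 10: place f15 (166 GB), 334 GB left
disk 10: place f16 (129 GB), 205 GB left
disk 10: place f17 (81 GB), 124 GB left
10 disks × 500 GB = 5000 GB; used 3507 GB; unused 1493 GB.

1493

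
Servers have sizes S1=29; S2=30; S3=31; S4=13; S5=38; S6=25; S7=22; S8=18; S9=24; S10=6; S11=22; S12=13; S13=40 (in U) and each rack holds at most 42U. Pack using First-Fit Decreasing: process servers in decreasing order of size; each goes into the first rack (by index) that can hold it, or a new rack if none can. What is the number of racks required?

Sorted descending: 40, 38, 31, 30, 29, 25, 24, 22, 22, 18, 13, 13, 6.
rack 1: place 40U, 2U left
rack 2: place 38U, 4U left
rack 3: place 31U, 11U left
rack 4: place 30U, 12U left
rack 5: place 29U, 13U left
rack 6: place 25U, 17U left
rack 7: place 24U, 18U left
rack 8: place 22U, 20U left
rack 9: place 22U, 20U left
rack 7: place 18U, 0U left
rack 5: place 13U, 0U left
rack 6: place 13U, 4U left
rack 3: place 6U, 5U left

9 racks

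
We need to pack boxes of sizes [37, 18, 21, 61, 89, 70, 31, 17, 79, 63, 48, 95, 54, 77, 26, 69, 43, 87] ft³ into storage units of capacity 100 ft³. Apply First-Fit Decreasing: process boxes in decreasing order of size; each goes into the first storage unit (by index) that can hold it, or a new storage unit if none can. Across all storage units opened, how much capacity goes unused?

115

Sorted descending: 95, 89, 87, 79, 77, 70, 69, 63, 61, 54, 48, 43, 37, 31, 26, 21, 18, 17.
Put 95 ft³ in storage unit 1; 5 ft³ remain.
Put 89 ft³ in storage unit 2; 11 ft³ remain.
Put 87 ft³ in storage unit 3; 13 ft³ remain.
Put 79 ft³ in storage unit 4; 21 ft³ remain.
Put 77 ft³ in storage unit 5; 23 ft³ remain.
Put 70 ft³ in storage unit 6; 30 ft³ remain.
Put 69 ft³ in storage unit 7; 31 ft³ remain.
Put 63 ft³ in storage unit 8; 37 ft³ remain.
Put 61 ft³ in storage unit 9; 39 ft³ remain.
Put 54 ft³ in storage unit 10; 46 ft³ remain.
Put 48 ft³ in storage unit 11; 52 ft³ remain.
Put 43 ft³ in storage unit 10; 3 ft³ remain.
Put 37 ft³ in storage unit 8; 0 ft³ remain.
Put 31 ft³ in storage unit 7; 0 ft³ remain.
Put 26 ft³ in storage unit 6; 4 ft³ remain.
Put 21 ft³ in storage unit 4; 0 ft³ remain.
Put 18 ft³ in storage unit 5; 5 ft³ remain.
Put 17 ft³ in storage unit 9; 22 ft³ remain.
11 storage units × 100 ft³ = 1100 ft³; used 985 ft³; unused 115 ft³.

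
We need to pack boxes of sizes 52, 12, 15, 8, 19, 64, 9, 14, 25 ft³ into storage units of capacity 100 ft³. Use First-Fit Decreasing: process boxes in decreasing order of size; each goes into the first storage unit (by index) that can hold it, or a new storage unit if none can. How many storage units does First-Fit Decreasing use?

Sorted descending: 64, 52, 25, 19, 15, 14, 12, 9, 8.
Put 64 ft³ in storage unit 1; 36 ft³ remain.
Put 52 ft³ in storage unit 2; 48 ft³ remain.
Put 25 ft³ in storage unit 1; 11 ft³ remain.
Put 19 ft³ in storage unit 2; 29 ft³ remain.
Put 15 ft³ in storage unit 2; 14 ft³ remain.
Put 14 ft³ in storage unit 2; 0 ft³ remain.
Put 12 ft³ in storage unit 3; 88 ft³ remain.
Put 9 ft³ in storage unit 1; 2 ft³ remain.
Put 8 ft³ in storage unit 3; 80 ft³ remain.

3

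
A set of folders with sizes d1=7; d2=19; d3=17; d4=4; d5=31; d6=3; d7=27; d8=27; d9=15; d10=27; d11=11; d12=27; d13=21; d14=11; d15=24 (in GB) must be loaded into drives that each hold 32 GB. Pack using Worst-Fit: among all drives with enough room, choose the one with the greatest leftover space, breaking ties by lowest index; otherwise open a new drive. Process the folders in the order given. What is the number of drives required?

drive 1: place d1 (7 GB), 25 GB left
drive 1: place d2 (19 GB), 6 GB left
drive 2: place d3 (17 GB), 15 GB left
drive 2: place d4 (4 GB), 11 GB left
drive 3: place d5 (31 GB), 1 GB left
drive 2: place d6 (3 GB), 8 GB left
drive 4: place d7 (27 GB), 5 GB left
drive 5: place d8 (27 GB), 5 GB left
drive 6: place d9 (15 GB), 17 GB left
drive 7: place d10 (27 GB), 5 GB left
drive 6: place d11 (11 GB), 6 GB left
drive 8: place d12 (27 GB), 5 GB left
drive 9: place d13 (21 GB), 11 GB left
drive 9: place d14 (11 GB), 0 GB left
drive 10: place d15 (24 GB), 8 GB left

10 drives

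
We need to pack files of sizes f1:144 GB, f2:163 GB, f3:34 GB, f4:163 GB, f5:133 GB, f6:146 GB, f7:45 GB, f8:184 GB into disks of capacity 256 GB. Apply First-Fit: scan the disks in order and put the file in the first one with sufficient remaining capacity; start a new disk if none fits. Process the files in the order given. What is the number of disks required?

6 disks

f1 (144 GB) → disk 1 (remaining 112 GB)
f2 (163 GB) → disk 2 (remaining 93 GB)
f3 (34 GB) → disk 1 (remaining 78 GB)
f4 (163 GB) → disk 3 (remaining 93 GB)
f5 (133 GB) → disk 4 (remaining 123 GB)
f6 (146 GB) → disk 5 (remaining 110 GB)
f7 (45 GB) → disk 1 (remaining 33 GB)
f8 (184 GB) → disk 6 (remaining 72 GB)
Final disks: [144,34,45] [163] [163] [133] [146] [184].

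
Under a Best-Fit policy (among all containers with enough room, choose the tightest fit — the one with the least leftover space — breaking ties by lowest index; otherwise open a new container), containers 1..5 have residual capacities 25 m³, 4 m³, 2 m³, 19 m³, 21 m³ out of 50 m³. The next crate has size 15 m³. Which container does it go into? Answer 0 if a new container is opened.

4

Containers with room: container 1 (25 m³), container 4 (19 m³), container 5 (21 m³).
Tightest fit is container 4 with 19 m³ free.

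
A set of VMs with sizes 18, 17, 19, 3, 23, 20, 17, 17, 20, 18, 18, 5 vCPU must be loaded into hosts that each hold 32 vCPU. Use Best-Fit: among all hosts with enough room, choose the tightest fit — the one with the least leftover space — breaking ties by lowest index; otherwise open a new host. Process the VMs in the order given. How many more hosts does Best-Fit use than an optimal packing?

Best-Fit: [18] [17] [19,3] [23,5] [20] [17] [17] [20] [18] [18] → 10 hosts.
10 VMs exceed 16 vCPU (half the capacity), and no two of those can share a host, so at least 10 hosts are needed.
So 10 is already optimal.

0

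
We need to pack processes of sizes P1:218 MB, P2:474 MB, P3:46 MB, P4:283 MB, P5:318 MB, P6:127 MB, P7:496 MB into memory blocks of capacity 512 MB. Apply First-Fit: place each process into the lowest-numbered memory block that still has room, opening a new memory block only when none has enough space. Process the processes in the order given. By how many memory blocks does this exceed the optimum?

1

First-Fit: [218,46,127] [474] [283] [318] [496] → 5 memory blocks.
Total size 1962 MB; any packing needs at least ⌈1962/512⌉ = 4 memory blocks.
An optimal packing achieves that bound: [496] [474] [318,127,46] [283,218] → 4 memory blocks.
Excess: 5 − 4 = 1.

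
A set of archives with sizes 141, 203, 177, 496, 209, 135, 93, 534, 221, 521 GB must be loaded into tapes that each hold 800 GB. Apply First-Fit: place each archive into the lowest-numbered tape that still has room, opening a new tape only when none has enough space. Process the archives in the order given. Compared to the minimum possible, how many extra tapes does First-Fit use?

First-Fit: [141,203,177,209] [496,135,93] [534,221] [521] → 4 tapes.
Total size 2730 GB; any packing needs at least ⌈2730/800⌉ = 4 tapes.
So 4 is already optimal.

0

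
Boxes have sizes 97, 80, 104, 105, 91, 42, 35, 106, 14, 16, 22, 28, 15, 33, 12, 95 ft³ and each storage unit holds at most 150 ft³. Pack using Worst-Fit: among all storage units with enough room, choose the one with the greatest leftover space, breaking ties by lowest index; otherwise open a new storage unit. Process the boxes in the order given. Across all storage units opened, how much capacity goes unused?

155

storage unit 1: place 97 ft³, 53 ft³ left
storage unit 2: place 80 ft³, 70 ft³ left
storage unit 3: place 104 ft³, 46 ft³ left
storage unit 4: place 105 ft³, 45 ft³ left
storage unit 5: place 91 ft³, 59 ft³ left
storage unit 2: place 42 ft³, 28 ft³ left
storage unit 5: place 35 ft³, 24 ft³ left
storage unit 6: place 106 ft³, 44 ft³ left
storage unit 1: place 14 ft³, 39 ft³ left
storage unit 3: place 16 ft³, 30 ft³ left
storage unit 4: place 22 ft³, 23 ft³ left
storage unit 6: place 28 ft³, 16 ft³ left
storage unit 1: place 15 ft³, 24 ft³ left
storage unit 7: place 33 ft³, 117 ft³ left
storage unit 7: place 12 ft³, 105 ft³ left
storage unit 7: place 95 ft³, 10 ft³ left
7 storage units × 150 ft³ = 1050 ft³; used 895 ft³; unused 155 ft³.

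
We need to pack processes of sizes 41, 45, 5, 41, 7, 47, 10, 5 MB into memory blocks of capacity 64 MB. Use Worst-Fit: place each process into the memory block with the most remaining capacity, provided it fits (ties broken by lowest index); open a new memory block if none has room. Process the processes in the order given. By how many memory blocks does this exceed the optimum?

0

Worst-Fit: [41,5,5] [45,10] [41,7] [47] → 4 memory blocks.
Total size 201 MB; any packing needs at least ⌈201/64⌉ = 4 memory blocks.
So 4 is already optimal.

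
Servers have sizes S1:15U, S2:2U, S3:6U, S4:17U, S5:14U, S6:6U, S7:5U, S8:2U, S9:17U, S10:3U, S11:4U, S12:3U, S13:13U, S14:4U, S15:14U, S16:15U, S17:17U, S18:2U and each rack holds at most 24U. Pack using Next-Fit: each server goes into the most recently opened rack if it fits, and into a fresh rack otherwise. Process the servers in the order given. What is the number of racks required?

8

Put S1 (15U) in rack 1; 9U remain.
Put S2 (2U) in rack 1; 7U remain.
Put S3 (6U) in rack 1; 1U remain.
Put S4 (17U) in rack 2; 7U remain.
Put S5 (14U) in rack 3; 10U remain.
Put S6 (6U) in rack 3; 4U remain.
Put S7 (5U) in rack 4; 19U remain.
Put S8 (2U) in rack 4; 17U remain.
Put S9 (17U) in rack 4; 0U remain.
Put S10 (3U) in rack 5; 21U remain.
Put S11 (4U) in rack 5; 17U remain.
Put S12 (3U) in rack 5; 14U remain.
Put S13 (13U) in rack 5; 1U remain.
Put S14 (4U) in rack 6; 20U remain.
Put S15 (14U) in rack 6; 6U remain.
Put S16 (15U) in rack 7; 9U remain.
Put S17 (17U) in rack 8; 7U remain.
Put S18 (2U) in rack 8; 5U remain.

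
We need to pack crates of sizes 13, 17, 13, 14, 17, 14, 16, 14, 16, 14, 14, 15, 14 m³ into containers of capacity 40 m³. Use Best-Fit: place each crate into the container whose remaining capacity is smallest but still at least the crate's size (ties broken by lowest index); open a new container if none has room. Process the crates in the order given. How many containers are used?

13 m³ → container 1 (remaining 27 m³)
17 m³ → container 1 (remaining 10 m³)
13 m³ → container 2 (remaining 27 m³)
14 m³ → container 2 (remaining 13 m³)
17 m³ → container 3 (remaining 23 m³)
14 m³ → container 3 (remaining 9 m³)
16 m³ → container 4 (remaining 24 m³)
14 m³ → container 4 (remaining 10 m³)
16 m³ → container 5 (remaining 24 m³)
14 m³ → container 5 (remaining 10 m³)
14 m³ → container 6 (remaining 26 m³)
15 m³ → container 6 (remaining 11 m³)
14 m³ → container 7 (remaining 26 m³)
Final containers: [13,17] [13,14] [17,14] [16,14] [16,14] [14,15] [14].

7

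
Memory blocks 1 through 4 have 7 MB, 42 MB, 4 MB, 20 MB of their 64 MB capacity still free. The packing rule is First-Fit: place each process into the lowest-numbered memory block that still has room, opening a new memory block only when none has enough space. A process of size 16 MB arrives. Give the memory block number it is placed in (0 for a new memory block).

Memory blocks with room: memory block 2 (42 MB), memory block 4 (20 MB).
The first with room is memory block 2.

2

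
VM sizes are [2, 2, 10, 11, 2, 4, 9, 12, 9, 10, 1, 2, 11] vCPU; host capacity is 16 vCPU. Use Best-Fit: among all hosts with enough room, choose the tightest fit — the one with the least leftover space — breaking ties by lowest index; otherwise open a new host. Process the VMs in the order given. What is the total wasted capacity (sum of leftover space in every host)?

27

Put 2 vCPU in host 1; 14 vCPU remain.
Put 2 vCPU in host 1; 12 vCPU remain.
Put 10 vCPU in host 1; 2 vCPU remain.
Put 11 vCPU in host 2; 5 vCPU remain.
Put 2 vCPU in host 1; 0 vCPU remain.
Put 4 vCPU in host 2; 1 vCPU remain.
Put 9 vCPU in host 3; 7 vCPU remain.
Put 12 vCPU in host 4; 4 vCPU remain.
Put 9 vCPU in host 5; 7 vCPU remain.
Put 10 vCPU in host 6; 6 vCPU remain.
Put 1 vCPU in host 2; 0 vCPU remain.
Put 2 vCPU in host 4; 2 vCPU remain.
Put 11 vCPU in host 7; 5 vCPU remain.
7 hosts × 16 vCPU = 112 vCPU; used 85 vCPU; unused 27 vCPU.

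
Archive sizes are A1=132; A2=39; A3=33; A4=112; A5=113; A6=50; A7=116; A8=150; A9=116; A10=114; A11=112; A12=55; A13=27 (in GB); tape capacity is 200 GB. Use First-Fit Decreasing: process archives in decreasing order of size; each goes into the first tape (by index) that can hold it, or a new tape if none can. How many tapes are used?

Sorted descending: 150, 132, 116, 116, 114, 113, 112, 112, 55, 50, 39, 33, 27.
tape 1: place 150 GB, 50 GB left
tape 2: place 132 GB, 68 GB left
tape 3: place 116 GB, 84 GB left
tape 4: place 116 GB, 84 GB left
tape 5: place 114 GB, 86 GB left
tape 6: place 113 GB, 87 GB left
tape 7: place 112 GB, 88 GB left
tape 8: place 112 GB, 88 GB left
tape 2: place 55 GB, 13 GB left
tape 1: place 50 GB, 0 GB left
tape 3: place 39 GB, 45 GB left
tape 3: place 33 GB, 12 GB left
tape 4: place 27 GB, 57 GB left
Final tapes: [150,50] [132,55] [116,39,33] [116,27] [114] [113] [112] [112].

8 tapes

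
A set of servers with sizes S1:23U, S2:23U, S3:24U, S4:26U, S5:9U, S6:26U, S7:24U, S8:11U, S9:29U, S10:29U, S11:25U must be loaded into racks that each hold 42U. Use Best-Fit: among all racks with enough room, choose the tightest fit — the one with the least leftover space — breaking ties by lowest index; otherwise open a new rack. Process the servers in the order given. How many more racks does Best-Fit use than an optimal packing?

0

Best-Fit: [23] [23] [24] [26,9] [26,11] [24] [29] [29] [25] → 9 racks.
9 servers exceed 21U (half the capacity), and no two of those can share a rack, so at least 9 racks are needed.
So 9 is already optimal.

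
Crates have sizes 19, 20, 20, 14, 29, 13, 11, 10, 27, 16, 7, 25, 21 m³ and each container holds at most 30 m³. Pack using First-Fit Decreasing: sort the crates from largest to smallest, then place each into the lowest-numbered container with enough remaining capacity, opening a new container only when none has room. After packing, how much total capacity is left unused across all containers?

Sorted descending: 29, 27, 25, 21, 20, 20, 19, 16, 14, 13, 11, 10, 7.
container 1: place 29 m³, 1 m³ left
container 2: place 27 m³, 3 m³ left
container 3: place 25 m³, 5 m³ left
container 4: place 21 m³, 9 m³ left
container 5: place 20 m³, 10 m³ left
container 6: place 20 m³, 10 m³ left
container 7: place 19 m³, 11 m³ left
container 8: place 16 m³, 14 m³ left
container 8: place 14 m³, 0 m³ left
container 9: place 13 m³, 17 m³ left
container 7: place 11 m³, 0 m³ left
container 5: place 10 m³, 0 m³ left
container 4: place 7 m³, 2 m³ left
9 containers × 30 m³ = 270 m³; used 232 m³; unused 38 m³.

38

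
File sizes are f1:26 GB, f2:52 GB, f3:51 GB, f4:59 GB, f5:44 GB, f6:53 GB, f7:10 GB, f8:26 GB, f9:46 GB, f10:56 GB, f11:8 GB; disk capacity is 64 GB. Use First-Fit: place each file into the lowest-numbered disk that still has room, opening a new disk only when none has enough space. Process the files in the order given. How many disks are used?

8 disks

disk 1: place f1 (26 GB), 38 GB left
disk 2: place f2 (52 GB), 12 GB left
disk 3: place f3 (51 GB), 13 GB left
disk 4: place f4 (59 GB), 5 GB left
disk 5: place f5 (44 GB), 20 GB left
disk 6: place f6 (53 GB), 11 GB left
disk 1: place f7 (10 GB), 28 GB left
disk 1: place f8 (26 GB), 2 GB left
disk 7: place f9 (46 GB), 18 GB left
disk 8: place f10 (56 GB), 8 GB left
disk 2: place f11 (8 GB), 4 GB left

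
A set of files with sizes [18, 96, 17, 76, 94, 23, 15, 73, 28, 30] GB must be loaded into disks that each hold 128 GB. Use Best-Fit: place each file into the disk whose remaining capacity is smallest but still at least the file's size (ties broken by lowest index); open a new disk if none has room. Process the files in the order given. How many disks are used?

5 disks

disk 1: place 18 GB, 110 GB left
disk 1: place 96 GB, 14 GB left
disk 2: place 17 GB, 111 GB left
disk 2: place 76 GB, 35 GB left
disk 3: place 94 GB, 34 GB left
disk 3: place 23 GB, 11 GB left
disk 2: place 15 GB, 20 GB left
disk 4: place 73 GB, 55 GB left
disk 4: place 28 GB, 27 GB left
disk 5: place 30 GB, 98 GB left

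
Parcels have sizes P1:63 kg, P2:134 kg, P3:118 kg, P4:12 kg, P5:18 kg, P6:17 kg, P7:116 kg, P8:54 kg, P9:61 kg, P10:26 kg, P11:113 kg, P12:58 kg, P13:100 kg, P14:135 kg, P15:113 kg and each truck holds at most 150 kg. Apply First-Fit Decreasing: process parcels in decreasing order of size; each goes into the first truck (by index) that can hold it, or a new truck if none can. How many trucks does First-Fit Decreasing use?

9

Sorted descending: 135, 134, 118, 116, 113, 113, 100, 63, 61, 58, 54, 26, 18, 17, 12.
Put 135 kg in truck 1; 15 kg remain.
Put 134 kg in truck 2; 16 kg remain.
Put 118 kg in truck 3; 32 kg remain.
Put 116 kg in truck 4; 34 kg remain.
Put 113 kg in truck 5; 37 kg remain.
Put 113 kg in truck 6; 37 kg remain.
Put 100 kg in truck 7; 50 kg remain.
Put 63 kg in truck 8; 87 kg remain.
Put 61 kg in truck 8; 26 kg remain.
Put 58 kg in truck 9; 92 kg remain.
Put 54 kg in truck 9; 38 kg remain.
Put 26 kg in truck 3; 6 kg remain.
Put 18 kg in truck 4; 16 kg remain.
Put 17 kg in truck 5; 20 kg remain.
Put 12 kg in truck 1; 3 kg remain.
Final trucks: [135,12] [134] [118,26] [116,18] [113,17] [113] [100] [63,61] [58,54].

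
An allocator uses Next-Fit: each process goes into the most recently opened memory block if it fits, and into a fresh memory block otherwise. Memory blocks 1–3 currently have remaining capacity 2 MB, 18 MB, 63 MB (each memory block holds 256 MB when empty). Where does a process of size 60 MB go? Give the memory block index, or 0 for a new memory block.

3

Next-Fit only looks at memory block 3, which has 63 MB free.
60 MB fits there.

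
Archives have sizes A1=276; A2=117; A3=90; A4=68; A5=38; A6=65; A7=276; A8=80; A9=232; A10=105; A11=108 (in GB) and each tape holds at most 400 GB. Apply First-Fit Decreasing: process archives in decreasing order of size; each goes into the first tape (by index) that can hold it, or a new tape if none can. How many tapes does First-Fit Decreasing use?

4 tapes

Sorted descending: 276, 276, 232, 117, 108, 105, 90, 80, 68, 65, 38.
Put 276 GB in tape 1; 124 GB remain.
Put 276 GB in tape 2; 124 GB remain.
Put 232 GB in tape 3; 168 GB remain.
Put 117 GB in tape 1; 7 GB remain.
Put 108 GB in tape 2; 16 GB remain.
Put 105 GB in tape 3; 63 GB remain.
Put 90 GB in tape 4; 310 GB remain.
Put 80 GB in tape 4; 230 GB remain.
Put 68 GB in tape 4; 162 GB remain.
Put 65 GB in tape 4; 97 GB remain.
Put 38 GB in tape 3; 25 GB remain.
Final tapes: [276,117] [276,108] [232,105,38] [90,80,68,65].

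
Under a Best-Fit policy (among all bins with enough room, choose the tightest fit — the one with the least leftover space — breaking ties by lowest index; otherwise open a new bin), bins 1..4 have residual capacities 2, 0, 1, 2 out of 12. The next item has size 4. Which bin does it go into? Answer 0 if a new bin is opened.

0

No bin has ≥ 4 free, so a new bin is opened.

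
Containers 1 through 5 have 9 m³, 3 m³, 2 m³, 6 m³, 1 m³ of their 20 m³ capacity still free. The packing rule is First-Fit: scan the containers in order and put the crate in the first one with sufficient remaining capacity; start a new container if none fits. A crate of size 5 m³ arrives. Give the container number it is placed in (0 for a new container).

1

Containers with room: container 1 (9 m³), container 4 (6 m³).
The first with room is container 1.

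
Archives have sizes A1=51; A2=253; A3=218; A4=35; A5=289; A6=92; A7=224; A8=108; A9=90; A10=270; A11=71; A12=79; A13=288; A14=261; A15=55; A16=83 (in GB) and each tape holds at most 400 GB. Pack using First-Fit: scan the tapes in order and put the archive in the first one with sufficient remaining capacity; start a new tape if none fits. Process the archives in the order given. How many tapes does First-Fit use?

tape 1: place A1 (51 GB), 349 GB left
tape 1: place A2 (253 GB), 96 GB left
tape 2: place A3 (218 GB), 182 GB left
tape 1: place A4 (35 GB), 61 GB left
tape 3: place A5 (289 GB), 111 GB left
tape 2: place A6 (92 GB), 90 GB left
tape 4: place A7 (224 GB), 176 GB left
tape 3: place A8 (108 GB), 3 GB left
tape 2: place A9 (90 GB), 0 GB left
tape 5: place A10 (270 GB), 130 GB left
tape 4: place A11 (71 GB), 105 GB left
tape 4: place A12 (79 GB), 26 GB left
tape 6: place A13 (288 GB), 112 GB left
tape 7: place A14 (261 GB), 139 GB left
tape 1: place A15 (55 GB), 6 GB left
tape 5: place A16 (83 GB), 47 GB left
Final tapes: [51,253,35,55] [218,92,90] [289,108] [224,71,79] [270,83] [288] [261].

7 tapes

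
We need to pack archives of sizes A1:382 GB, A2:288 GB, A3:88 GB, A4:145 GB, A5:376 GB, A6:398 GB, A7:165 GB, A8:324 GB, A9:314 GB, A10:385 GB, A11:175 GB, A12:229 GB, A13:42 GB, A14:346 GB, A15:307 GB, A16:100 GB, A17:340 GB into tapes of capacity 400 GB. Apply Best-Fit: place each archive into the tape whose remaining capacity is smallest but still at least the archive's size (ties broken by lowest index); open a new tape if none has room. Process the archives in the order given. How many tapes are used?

13 tapes

A1 (382 GB) → tape 1 (remaining 18 GB)
A2 (288 GB) → tape 2 (remaining 112 GB)
A3 (88 GB) → tape 2 (remaining 24 GB)
A4 (145 GB) → tape 3 (remaining 255 GB)
A5 (376 GB) → tape 4 (remaining 24 GB)
A6 (398 GB) → tape 5 (remaining 2 GB)
A7 (165 GB) → tape 3 (remaining 90 GB)
A8 (324 GB) → tape 6 (remaining 76 GB)
A9 (314 GB) → tape 7 (remaining 86 GB)
A10 (385 GB) → tape 8 (remaining 15 GB)
A11 (175 GB) → tape 9 (remaining 225 GB)
A12 (229 GB) → tape 10 (remaining 171 GB)
A13 (42 GB) → tape 6 (remaining 34 GB)
A14 (346 GB) → tape 11 (remaining 54 GB)
A15 (307 GB) → tape 12 (remaining 93 GB)
A16 (100 GB) → tape 10 (remaining 71 GB)
A17 (340 GB) → tape 13 (remaining 60 GB)
Final tapes: [382] [288,88] [145,165] [376] [398] [324,42] [314] [385] [175] [229,100] [346] [307] [340].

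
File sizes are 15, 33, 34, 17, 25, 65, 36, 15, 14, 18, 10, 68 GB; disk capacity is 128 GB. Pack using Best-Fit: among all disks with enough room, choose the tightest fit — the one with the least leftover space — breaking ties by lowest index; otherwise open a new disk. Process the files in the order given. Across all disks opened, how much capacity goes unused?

Put 15 GB in disk 1; 113 GB remain.
Put 33 GB in disk 1; 80 GB remain.
Put 34 GB in disk 1; 46 GB remain.
Put 17 GB in disk 1; 29 GB remain.
Put 25 GB in disk 1; 4 GB remain.
Put 65 GB in disk 2; 63 GB remain.
Put 36 GB in disk 2; 27 GB remain.
Put 15 GB in disk 2; 12 GB remain.
Put 14 GB in disk 3; 114 GB remain.
Put 18 GB in disk 3; 96 GB remain.
Put 10 GB in disk 2; 2 GB remain.
Put 68 GB in disk 3; 28 GB remain.
3 disks × 128 GB = 384 GB; used 350 GB; unused 34 GB.

34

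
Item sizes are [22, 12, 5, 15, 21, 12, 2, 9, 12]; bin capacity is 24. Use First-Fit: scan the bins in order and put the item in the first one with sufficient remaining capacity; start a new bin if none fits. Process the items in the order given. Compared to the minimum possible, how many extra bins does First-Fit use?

0

First-Fit: [22,2] [12,5] [15,9] [21] [12,12] → 5 bins.
Total size 110; any packing needs at least ⌈110/24⌉ = 5 bins.
So 5 is already optimal.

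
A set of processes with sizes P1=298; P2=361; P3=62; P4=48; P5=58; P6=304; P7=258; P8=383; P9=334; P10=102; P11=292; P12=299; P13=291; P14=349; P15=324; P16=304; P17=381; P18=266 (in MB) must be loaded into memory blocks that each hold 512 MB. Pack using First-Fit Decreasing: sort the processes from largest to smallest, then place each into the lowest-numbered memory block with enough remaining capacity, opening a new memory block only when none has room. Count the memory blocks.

Sorted descending: 383, 381, 361, 349, 334, 324, 304, 304, 299, 298, 292, 291, 266, 258, 102, 62, 58, 48.
383 MB → memory block 1 (remaining 129 MB)
381 MB → memory block 2 (remaining 131 MB)
361 MB → memory block 3 (remaining 151 MB)
349 MB → memory block 4 (remaining 163 MB)
334 MB → memory block 5 (remaining 178 MB)
324 MB → memory block 6 (remaining 188 MB)
304 MB → memory block 7 (remaining 208 MB)
304 MB → memory block 8 (remaining 208 MB)
299 MB → memory block 9 (remaining 213 MB)
298 MB → memory block 10 (remaining 214 MB)
292 MB → memory block 11 (remaining 220 MB)
291 MB → memory block 12 (remaining 221 MB)
266 MB → memory block 13 (remaining 246 MB)
258 MB → memory block 14 (remaining 254 MB)
102 MB → memory block 1 (remaining 27 MB)
62 MB → memory block 2 (remaining 69 MB)
58 MB → memory block 2 (remaining 11 MB)
48 MB → memory block 3 (remaining 103 MB)

14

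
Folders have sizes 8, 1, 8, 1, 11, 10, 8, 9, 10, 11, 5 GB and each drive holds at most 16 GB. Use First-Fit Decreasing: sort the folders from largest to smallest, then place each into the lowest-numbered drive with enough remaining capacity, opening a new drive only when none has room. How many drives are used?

7

Sorted descending: 11, 11, 10, 10, 9, 8, 8, 8, 5, 1, 1.
11 GB → drive 1 (remaining 5 GB)
11 GB → drive 2 (remaining 5 GB)
10 GB → drive 3 (remaining 6 GB)
10 GB → drive 4 (remaining 6 GB)
9 GB → drive 5 (remaining 7 GB)
8 GB → drive 6 (remaining 8 GB)
8 GB → drive 6 (remaining 0 GB)
8 GB → drive 7 (remaining 8 GB)
5 GB → drive 1 (remaining 0 GB)
1 GB → drive 2 (remaining 4 GB)
1 GB → drive 2 (remaining 3 GB)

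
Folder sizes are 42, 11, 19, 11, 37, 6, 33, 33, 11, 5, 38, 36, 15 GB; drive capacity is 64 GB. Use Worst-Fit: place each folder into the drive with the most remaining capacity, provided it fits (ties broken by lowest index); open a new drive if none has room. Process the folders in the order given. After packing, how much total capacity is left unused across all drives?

151

Put 42 GB in drive 1; 22 GB remain.
Put 11 GB in drive 1; 11 GB remain.
Put 19 GB in drive 2; 45 GB remain.
Put 11 GB in drive 2; 34 GB remain.
Put 37 GB in drive 3; 27 GB remain.
Put 6 GB in drive 2; 28 GB remain.
Put 33 GB in drive 4; 31 GB remain.
Put 33 GB in drive 5; 31 GB remain.
Put 11 GB in drive 4; 20 GB remain.
Put 5 GB in drive 5; 26 GB remain.
Put 38 GB in drive 6; 26 GB remain.
Put 36 GB in drive 7; 28 GB remain.
Put 15 GB in drive 2; 13 GB remain.
7 drives × 64 GB = 448 GB; used 297 GB; unused 151 GB.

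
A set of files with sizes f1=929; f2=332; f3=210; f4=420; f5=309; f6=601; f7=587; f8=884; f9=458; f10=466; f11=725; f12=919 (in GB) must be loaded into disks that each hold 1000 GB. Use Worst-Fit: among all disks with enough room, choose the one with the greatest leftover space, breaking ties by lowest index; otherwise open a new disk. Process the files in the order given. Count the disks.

f1 (929 GB) → disk 1 (remaining 71 GB)
f2 (332 GB) → disk 2 (remaining 668 GB)
f3 (210 GB) → disk 2 (remaining 458 GB)
f4 (420 GB) → disk 2 (remaining 38 GB)
f5 (309 GB) → disk 3 (remaining 691 GB)
f6 (601 GB) → disk 3 (remaining 90 GB)
f7 (587 GB) → disk 4 (remaining 413 GB)
f8 (884 GB) → disk 5 (remaining 116 GB)
f9 (458 GB) → disk 6 (remaining 542 GB)
f10 (466 GB) → disk 6 (remaining 76 GB)
f11 (725 GB) → disk 7 (remaining 275 GB)
f12 (919 GB) → disk 8 (remaining 81 GB)
Final disks: [929] [332,210,420] [309,601] [587] [884] [458,466] [725] [919].

8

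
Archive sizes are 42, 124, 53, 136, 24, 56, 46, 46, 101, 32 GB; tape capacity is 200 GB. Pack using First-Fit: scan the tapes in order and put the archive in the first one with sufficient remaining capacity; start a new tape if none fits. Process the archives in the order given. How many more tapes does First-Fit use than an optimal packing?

First-Fit: [42,124,24] [53,136] [56,46,46,32] [101] → 4 tapes.
Total size 660 GB; any packing needs at least ⌈660/200⌉ = 4 tapes.
So 4 is already optimal.

0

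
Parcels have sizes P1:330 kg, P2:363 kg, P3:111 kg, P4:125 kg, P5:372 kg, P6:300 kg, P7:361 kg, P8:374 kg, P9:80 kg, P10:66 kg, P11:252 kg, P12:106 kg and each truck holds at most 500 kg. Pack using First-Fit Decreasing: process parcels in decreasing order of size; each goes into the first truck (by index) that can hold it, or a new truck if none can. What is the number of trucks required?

Sorted descending: 374, 372, 363, 361, 330, 300, 252, 125, 111, 106, 80, 66.
Put 374 kg in truck 1; 126 kg remain.
Put 372 kg in truck 2; 128 kg remain.
Put 363 kg in truck 3; 137 kg remain.
Put 361 kg in truck 4; 139 kg remain.
Put 330 kg in truck 5; 170 kg remain.
Put 300 kg in truck 6; 200 kg remain.
Put 252 kg in truck 7; 248 kg remain.
Put 125 kg in truck 1; 1 kg remain.
Put 111 kg in truck 2; 17 kg remain.
Put 106 kg in truck 3; 31 kg remain.
Put 80 kg in truck 4; 59 kg remain.
Put 66 kg in truck 5; 104 kg remain.
Final trucks: [374,125] [372,111] [363,106] [361,80] [330,66] [300] [252].

7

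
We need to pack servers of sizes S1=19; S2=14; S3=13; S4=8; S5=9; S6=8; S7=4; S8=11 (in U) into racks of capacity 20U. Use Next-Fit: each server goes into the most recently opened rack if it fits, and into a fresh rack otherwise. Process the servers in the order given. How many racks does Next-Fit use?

rack 1: place S1 (19U), 1U left
rack 2: place S2 (14U), 6U left
rack 3: place S3 (13U), 7U left
rack 4: place S4 (8U), 12U left
rack 4: place S5 (9U), 3U left
rack 5: place S6 (8U), 12U left
rack 5: place S7 (4U), 8U left
rack 6: place S8 (11U), 9U left
Final racks: [19] [14] [13] [8,9] [8,4] [11].

6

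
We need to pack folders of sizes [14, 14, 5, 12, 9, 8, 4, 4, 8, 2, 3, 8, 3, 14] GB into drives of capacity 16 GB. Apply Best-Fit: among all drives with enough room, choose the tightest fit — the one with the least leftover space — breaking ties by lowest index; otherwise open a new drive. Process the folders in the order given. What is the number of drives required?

14 GB → drive 1 (remaining 2 GB)
14 GB → drive 2 (remaining 2 GB)
5 GB → drive 3 (remaining 11 GB)
12 GB → drive 4 (remaining 4 GB)
9 GB → drive 3 (remaining 2 GB)
8 GB → drive 5 (remaining 8 GB)
4 GB → drive 4 (remaining 0 GB)
4 GB → drive 5 (remaining 4 GB)
8 GB → drive 6 (remaining 8 GB)
2 GB → drive 1 (remaining 0 GB)
3 GB → drive 5 (remaining 1 GB)
8 GB → drive 6 (remaining 0 GB)
3 GB → drive 7 (remaining 13 GB)
14 GB → drive 8 (remaining 2 GB)
Final drives: [14,2] [14] [5,9] [12,4] [8,4,3] [8,8] [3] [14].

8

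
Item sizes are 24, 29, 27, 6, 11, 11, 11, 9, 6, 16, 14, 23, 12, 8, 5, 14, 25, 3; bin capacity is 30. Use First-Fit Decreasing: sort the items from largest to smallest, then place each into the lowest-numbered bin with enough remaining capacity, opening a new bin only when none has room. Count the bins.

Sorted descending: 29, 27, 25, 24, 23, 16, 14, 14, 12, 11, 11, 11, 9, 8, 6, 6, 5, 3.
29 → bin 1 (remaining 1)
27 → bin 2 (remaining 3)
25 → bin 3 (remaining 5)
24 → bin 4 (remaining 6)
23 → bin 5 (remaining 7)
16 → bin 6 (remaining 14)
14 → bin 6 (remaining 0)
14 → bin 7 (remaining 16)
12 → bin 7 (remaining 4)
11 → bin 8 (remaining 19)
11 → bin 8 (remaining 8)
11 → bin 9 (remaining 19)
9 → bin 9 (remaining 10)
8 → bin 8 (remaining 0)
6 → bin 4 (remaining 0)
6 → bin 5 (remaining 1)
5 → bin 3 (remaining 0)
3 → bin 2 (remaining 0)
Final bins: [29] [27,3] [25,5] [24,6] [23,6] [16,14] [14,12] [11,11,8] [11,9].

9 bins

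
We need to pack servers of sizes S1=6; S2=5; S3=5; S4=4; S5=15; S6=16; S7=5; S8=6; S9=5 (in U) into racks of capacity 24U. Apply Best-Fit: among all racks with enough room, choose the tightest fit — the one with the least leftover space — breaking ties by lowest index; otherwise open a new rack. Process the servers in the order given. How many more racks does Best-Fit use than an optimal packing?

1

Best-Fit: [6,5,5,4] [15,6] [16,5] [5] → 4 racks.
Total size 67U; any packing needs at least ⌈67/24⌉ = 3 racks.
An optimal packing achieves that bound: [16,6] [15,6] [5,5,5,5,4] → 3 racks.
Excess: 4 − 3 = 1.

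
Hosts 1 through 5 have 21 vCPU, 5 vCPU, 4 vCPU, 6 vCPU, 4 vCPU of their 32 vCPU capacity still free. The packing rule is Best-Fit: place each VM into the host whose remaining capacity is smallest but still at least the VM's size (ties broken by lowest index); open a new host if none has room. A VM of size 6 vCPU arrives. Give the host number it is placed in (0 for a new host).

Hosts with room: host 1 (21 vCPU), host 4 (6 vCPU).
Tightest fit is host 4 with 6 vCPU free.

4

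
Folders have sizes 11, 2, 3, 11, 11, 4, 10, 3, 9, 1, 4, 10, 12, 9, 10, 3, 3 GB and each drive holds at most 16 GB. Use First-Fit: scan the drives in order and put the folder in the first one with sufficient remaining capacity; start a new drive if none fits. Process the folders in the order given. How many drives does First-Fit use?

Put 11 GB in drive 1; 5 GB remain.
Put 2 GB in drive 1; 3 GB remain.
Put 3 GB in drive 1; 0 GB remain.
Put 11 GB in drive 2; 5 GB remain.
Put 11 GB in drive 3; 5 GB remain.
Put 4 GB in drive 2; 1 GB remain.
Put 10 GB in drive 4; 6 GB remain.
Put 3 GB in drive 3; 2 GB remain.
Put 9 GB in drive 5; 7 GB remain.
Put 1 GB in drive 2; 0 GB remain.
Put 4 GB in drive 4; 2 GB remain.
Put 10 GB in drive 6; 6 GB remain.
Put 12 GB in drive 7; 4 GB remain.
Put 9 GB in drive 8; 7 GB remain.
Put 10 GB in drive 9; 6 GB remain.
Put 3 GB in drive 5; 4 GB remain.
Put 3 GB in drive 5; 1 GB remain.
Final drives: [11,2,3] [11,4,1] [11,3] [10,4] [9,3,3] [10] [12] [9] [10].

9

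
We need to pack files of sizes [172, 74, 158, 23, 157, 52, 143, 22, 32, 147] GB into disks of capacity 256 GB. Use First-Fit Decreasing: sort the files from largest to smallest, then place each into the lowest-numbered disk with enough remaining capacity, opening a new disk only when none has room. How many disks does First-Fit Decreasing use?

5

Sorted descending: 172, 158, 157, 147, 143, 74, 52, 32, 23, 22.
disk 1: place 172 GB, 84 GB left
disk 2: place 158 GB, 98 GB left
disk 3: place 157 GB, 99 GB left
disk 4: place 147 GB, 109 GB left
disk 5: place 143 GB, 113 GB left
disk 1: place 74 GB, 10 GB left
disk 2: place 52 GB, 46 GB left
disk 2: place 32 GB, 14 GB left
disk 3: place 23 GB, 76 GB left
disk 3: place 22 GB, 54 GB left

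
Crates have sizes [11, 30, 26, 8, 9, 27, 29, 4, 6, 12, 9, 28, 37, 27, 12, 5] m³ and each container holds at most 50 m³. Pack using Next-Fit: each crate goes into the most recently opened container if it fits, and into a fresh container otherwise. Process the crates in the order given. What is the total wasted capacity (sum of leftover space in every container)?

70

11 m³ → container 1 (remaining 39 m³)
30 m³ → container 1 (remaining 9 m³)
26 m³ → container 2 (remaining 24 m³)
8 m³ → container 2 (remaining 16 m³)
9 m³ → container 2 (remaining 7 m³)
27 m³ → container 3 (remaining 23 m³)
29 m³ → container 4 (remaining 21 m³)
4 m³ → container 4 (remaining 17 m³)
6 m³ → container 4 (remaining 11 m³)
12 m³ → container 5 (remaining 38 m³)
9 m³ → container 5 (remaining 29 m³)
28 m³ → container 5 (remaining 1 m³)
37 m³ → container 6 (remaining 13 m³)
27 m³ → container 7 (remaining 23 m³)
12 m³ → container 7 (remaining 11 m³)
5 m³ → container 7 (remaining 6 m³)
7 containers × 50 m³ = 350 m³; used 280 m³; unused 70 m³.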